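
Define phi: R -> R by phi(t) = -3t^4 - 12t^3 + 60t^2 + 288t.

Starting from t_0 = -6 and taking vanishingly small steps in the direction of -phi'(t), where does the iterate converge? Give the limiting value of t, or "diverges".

phi'(t) = -12(t - 3)(t + 2)(t + 4), so phi'(-6) = 864.
Gradient descent moves in the -phi' direction, i.e. t is decreasing.
There is no critical point below t=-6, and phi' keeps the same sign, so the iterate runs off to −∞.

diverges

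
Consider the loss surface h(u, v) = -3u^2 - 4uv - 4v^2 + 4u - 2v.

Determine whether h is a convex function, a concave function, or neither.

h is quadratic, so its Hessian is the constant matrix H = [[-6, -4], [-4, -8]].
det(H) = 32, tr(H) = -14.
det(H) > 0 and tr(H) < 0, so H is negative definite everywhere: concave.

concave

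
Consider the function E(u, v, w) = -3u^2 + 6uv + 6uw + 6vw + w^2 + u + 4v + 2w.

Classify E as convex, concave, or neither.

E is quadratic, so its Hessian is the constant matrix H = [[-6, 6, 6], [6, 0, 6], [6, 6, 2]].
Leading principal minors: -6, -36, 576.
Neither pattern holds ⇒ H is indefinite ⇒ neither convex nor concave.

neither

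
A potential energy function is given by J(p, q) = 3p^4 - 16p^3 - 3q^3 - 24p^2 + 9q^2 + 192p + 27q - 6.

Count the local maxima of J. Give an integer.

1

J separates as a function of p plus a function of q, so ∇J=0 decouples.
∂J/∂p = 12(p - 4)(p - 2)(p + 2) = 0 at p ∈ {-2, 2, 4}; ∂J/∂q = -9(q - 3)(q + 1) = 0 at q ∈ {-1, 3}.
The Hessian is diagonal: diag(J_pp, J_qq). Second derivatives: J_pp(-2)=288, J_pp(2)=-96, J_pp(4)=144; J_qq(-1)=36, J_qq(3)=-36.
Local maxima occur where both diagonal entries negative: (2, 3). Count: 1.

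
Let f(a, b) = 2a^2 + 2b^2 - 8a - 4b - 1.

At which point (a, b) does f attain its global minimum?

f(a,b) separates as P(a) + Q(b) − 1, so its minimum is min P + min Q − 1.
P'(a) = 4a - 8 vanishes at a ∈ {2}; Q'(b) = 4b - 4 vanishes at b ∈ {1}.
Local minima of P (where P''>0): P(2)=-8. Local minima of Q: Q(1)=-2.
So the global minimum of f is P(2) + Q(1) − 1 = -8 − 2 − 1 = -11, attained at (2, 1).

(2, 1)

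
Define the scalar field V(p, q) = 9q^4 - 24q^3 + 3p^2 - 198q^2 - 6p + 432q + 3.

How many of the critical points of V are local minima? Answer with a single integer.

V separates as a function of p plus a function of q, so ∇V=0 decouples.
∂V/∂p = 6(p - 1) = 0 at p ∈ {1}; ∂V/∂q = 36(q - 4)(q - 1)(q + 3) = 0 at q ∈ {-3, 1, 4}.
The Hessian is diagonal: diag(V_pp, V_qq). Second derivatives: V_pp(1)=6; V_qq(-3)=1008, V_qq(1)=-432, V_qq(4)=756.
Local minima occur where both diagonal entries positive: (1, -3), (1, 4). Count: 2.

2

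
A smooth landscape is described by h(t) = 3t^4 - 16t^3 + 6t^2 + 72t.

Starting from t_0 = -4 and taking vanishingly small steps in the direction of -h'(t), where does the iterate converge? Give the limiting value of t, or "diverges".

h'(t) = 12(t - 3)(t - 2)(t + 1), so h'(-4) = -1512.
Gradient descent moves in the -h' direction, i.e. t is increasing.
The nearest critical point in that direction is t = -1, where h'' = 144 > 0 (a local minimum). The iterate converges there.

-1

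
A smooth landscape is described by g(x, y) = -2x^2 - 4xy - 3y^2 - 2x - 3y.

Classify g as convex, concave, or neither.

g is quadratic, so its Hessian is the constant matrix H = [[-4, -4], [-4, -6]].
det(H) = 8, tr(H) = -10.
det(H) > 0 and tr(H) < 0, so H is negative definite everywhere: concave.

concave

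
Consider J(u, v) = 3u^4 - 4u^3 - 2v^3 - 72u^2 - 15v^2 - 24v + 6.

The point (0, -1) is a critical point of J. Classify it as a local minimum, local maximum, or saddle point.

The mixed partial ∂²J/∂u∂v is 0, so the Hessian at any point is diag(J_uu, J_vv) = diag(12(3u^2 - 2u - 12), -6(2v + 5)).
At (0, -1): H = diag(-144, -18).
Both eigenvalues are negative, so H is negative definite: a local maximum.

local maximum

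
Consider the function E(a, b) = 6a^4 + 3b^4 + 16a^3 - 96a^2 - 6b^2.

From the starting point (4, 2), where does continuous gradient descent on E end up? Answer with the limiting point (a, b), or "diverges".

(2, 1)

E is separable, so gradient descent decouples: a follows -∂E/∂a, b follows -∂E/∂b.
∂E/∂a = 24a(a - 2)(a + 4); at a=4 this is 1536, so a decreases.
∂E/∂b = 12b(b - 1)(b + 1); at b=2 this is 72, so b decreases.
a converges to its nearest critical value 2 (a local min of the a-part); b converges to 1. The iterate converges to (2, 1).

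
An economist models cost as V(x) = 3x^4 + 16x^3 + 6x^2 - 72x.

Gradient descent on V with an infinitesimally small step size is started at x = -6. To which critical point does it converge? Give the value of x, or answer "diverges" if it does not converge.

-3

V'(x) = 12(x - 1)(x + 2)(x + 3), so V'(-6) = -1008.
Gradient descent moves in the -V' direction, i.e. x is increasing.
The nearest critical point in that direction is x = -3, where V'' = 48 > 0 (a local minimum). The iterate converges there.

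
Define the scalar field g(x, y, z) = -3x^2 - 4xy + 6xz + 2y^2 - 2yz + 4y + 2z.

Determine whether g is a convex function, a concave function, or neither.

neither

g is quadratic, so its Hessian is the constant matrix H = [[-6, -4, 6], [-4, 4, -2], [6, -2, 0]].
Leading principal minors: -6, -40, -24.
Neither pattern holds ⇒ H is indefinite ⇒ neither convex nor concave.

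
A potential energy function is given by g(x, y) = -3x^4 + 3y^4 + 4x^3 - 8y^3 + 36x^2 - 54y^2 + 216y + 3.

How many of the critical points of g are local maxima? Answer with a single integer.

g separates as a function of x plus a function of y, so ∇g=0 decouples.
∂g/∂x = -12x(x - 3)(x + 2) = 0 at x ∈ {-2, 0, 3}; ∂g/∂y = 12(y - 3)(y - 2)(y + 3) = 0 at y ∈ {-3, 2, 3}.
The Hessian is diagonal: diag(g_xx, g_yy). Second derivatives: g_xx(-2)=-120, g_xx(0)=72, g_xx(3)=-180; g_yy(-3)=360, g_yy(2)=-60, g_yy(3)=72.
Local maxima occur where both diagonal entries negative: (-2, 2), (3, 2). Count: 2.

2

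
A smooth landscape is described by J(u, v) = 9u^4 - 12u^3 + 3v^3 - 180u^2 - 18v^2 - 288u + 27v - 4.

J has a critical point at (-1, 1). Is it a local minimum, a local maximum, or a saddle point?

The mixed partial ∂²J/∂u∂v is 0, so the Hessian at any point is diag(J_uu, J_vv) = diag(36(3u^2 - 2u - 10), 18(v - 2)).
At (-1, 1): H = diag(-180, -18).
Both eigenvalues are negative, so H is negative definite: a local maximum.

local maximum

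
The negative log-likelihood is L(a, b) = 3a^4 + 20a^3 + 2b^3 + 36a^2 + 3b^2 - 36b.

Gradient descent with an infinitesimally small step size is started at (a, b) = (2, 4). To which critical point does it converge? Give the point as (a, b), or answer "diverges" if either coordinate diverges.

L is separable, so gradient descent decouples: a follows -∂L/∂a, b follows -∂L/∂b.
∂L/∂a = 12a(a + 2)(a + 3); at a=2 this is 480, so a decreases.
∂L/∂b = 6(b - 2)(b + 3); at b=4 this is 84, so b decreases.
a converges to its nearest critical value 0 (a local min of the a-part); b converges to 2. The iterate converges to (0, 2).

(0, 2)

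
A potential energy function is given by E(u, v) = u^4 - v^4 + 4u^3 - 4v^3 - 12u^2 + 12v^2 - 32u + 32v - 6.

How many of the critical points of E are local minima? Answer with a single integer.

E separates as a function of u plus a function of v, so ∇E=0 decouples.
∂E/∂u = 4(u - 2)(u + 1)(u + 4) = 0 at u ∈ {-4, -1, 2}; ∂E/∂v = -4(v - 2)(v + 1)(v + 4) = 0 at v ∈ {-4, -1, 2}.
The Hessian is diagonal: diag(E_uu, E_vv). Second derivatives: E_uu(-4)=72, E_uu(-1)=-36, E_uu(2)=72; E_vv(-4)=-72, E_vv(-1)=36, E_vv(2)=-72.
Local minima occur where both diagonal entries positive: (-4, -1), (2, -1). Count: 2.

2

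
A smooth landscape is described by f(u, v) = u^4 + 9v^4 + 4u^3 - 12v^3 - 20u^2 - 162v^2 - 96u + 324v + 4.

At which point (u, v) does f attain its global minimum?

(3, -3)

f(u,v) separates as P(u) + Q(v) + 4, so its minimum is min P + min Q + 4.
P'(u) = 4(u - 3)(u + 2)(u + 4) vanishes at u ∈ {-4, -2, 3}; Q'(v) = 36(v - 3)(v - 1)(v + 3) vanishes at v ∈ {-3, 1, 3}.
Local minima of P (where P''>0): P(-4)=64, P(3)=-279. Local minima of Q: Q(-3)=-1377, Q(3)=-81.
So the global minimum of f is P(3) + Q(-3) + 4 = -279 − 1377 + 4 = -1652, attained at (3, -3).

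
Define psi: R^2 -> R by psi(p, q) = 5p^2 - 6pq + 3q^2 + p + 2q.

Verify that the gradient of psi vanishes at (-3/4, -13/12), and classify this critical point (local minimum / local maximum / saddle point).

∇psi = (10p - 6q + 1, -6p + 6q + 2); substituting (-3/4, -13/12) gives ∇psi = (0, 0), so (-3/4, -13/12) is indeed a critical point.
The Hessian of psi is constant: H = [[10, -6], [-6, 6]].
det(H) = 10·6 − (-6)² = 24.
det(H) > 0 and tr(H) = 16 > 0, so H is positive definite and the point is a local minimum.

local minimum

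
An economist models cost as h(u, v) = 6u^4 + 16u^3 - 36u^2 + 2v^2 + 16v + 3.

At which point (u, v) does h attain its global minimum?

(-3, -4)

h(u,v) separates as P(u) + Q(v) + 3, so its minimum is min P + min Q + 3.
P'(u) = 24u(u - 1)(u + 3) vanishes at u ∈ {-3, 0, 1}; Q'(v) = 4v + 16 vanishes at v ∈ {-4}.
Local minima of P (where P''>0): P(-3)=-270, P(1)=-14. Local minima of Q: Q(-4)=-32.
So the global minimum of h is P(-3) + Q(-4) + 3 = -270 − 32 + 3 = -299, attained at (-3, -4).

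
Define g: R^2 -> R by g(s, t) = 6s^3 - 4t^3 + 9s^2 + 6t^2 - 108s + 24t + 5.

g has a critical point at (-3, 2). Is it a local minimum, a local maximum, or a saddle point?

local maximum

The mixed partial ∂²g/∂s∂t is 0, so the Hessian at any point is diag(g_ss, g_tt) = diag(18(2s + 1), 12(-2t + 1)).
At (-3, 2): H = diag(-90, -36).
Both eigenvalues are negative, so H is negative definite: a local maximum.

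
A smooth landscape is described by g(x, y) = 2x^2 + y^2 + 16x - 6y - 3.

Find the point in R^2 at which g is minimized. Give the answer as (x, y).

g(x,y) separates as P(x) + Q(y) − 3, so its minimum is min P + min Q − 3.
P'(x) = 4x + 16 vanishes at x ∈ {-4}; Q'(y) = 2y - 6 vanishes at y ∈ {3}.
Local minima of P (where P''>0): P(-4)=-32. Local minima of Q: Q(3)=-9.
So the global minimum of g is P(-4) + Q(3) − 3 = -32 − 9 − 3 = -44, attained at (-4, 3).

(-4, 3)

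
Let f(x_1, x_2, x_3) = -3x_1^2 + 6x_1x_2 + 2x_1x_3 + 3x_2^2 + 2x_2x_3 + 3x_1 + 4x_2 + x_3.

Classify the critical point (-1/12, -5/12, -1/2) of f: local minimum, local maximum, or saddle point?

The Hessian is constant: H = [[-6, 6, 2], [6, 6, 2], [2, 2, 0]].
Leading principal minors: Δ₁ = -6, Δ₂ = -72, Δ₃ = 48.
The minors fit neither the all-positive nor the alternating-sign pattern, so H is indefinite: a saddle point.

saddle point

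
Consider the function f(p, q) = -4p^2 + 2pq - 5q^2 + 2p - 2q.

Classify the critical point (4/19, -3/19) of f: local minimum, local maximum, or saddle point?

local maximum

The Hessian of f is constant: H = [[-8, 2], [2, -10]].
det(H) = (-8)·(-10) − 2² = 76.
det(H) > 0 and tr(H) = -18 < 0, so H is negative definite and the point is a local maximum.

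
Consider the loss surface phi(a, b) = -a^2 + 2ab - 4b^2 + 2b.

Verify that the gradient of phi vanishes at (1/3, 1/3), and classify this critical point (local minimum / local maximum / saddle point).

local maximum

∇phi = (-2a + 2b, 2a - 8b + 2); substituting (1/3, 1/3) gives ∇phi = (0, 0), so (1/3, 1/3) is indeed a critical point.
The Hessian of phi is constant: H = [[-2, 2], [2, -8]].
det(H) = (-2)·(-8) − 2² = 12.
det(H) > 0 and tr(H) = -10 < 0, so H is negative definite and the point is a local maximum.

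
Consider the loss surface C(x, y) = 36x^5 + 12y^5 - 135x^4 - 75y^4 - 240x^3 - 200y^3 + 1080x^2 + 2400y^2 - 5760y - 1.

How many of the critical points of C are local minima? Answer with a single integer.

C separates as a function of x plus a function of y, so ∇C=0 decouples.
∂C/∂x = 180x(x - 3)(x - 2)(x + 2) = 0 at x ∈ {-2, 0, 2, 3}; ∂C/∂y = 60(y - 4)(y - 3)(y - 2)(y + 4) = 0 at y ∈ {-4, 2, 3, 4}.
The Hessian is diagonal: diag(C_xx, C_yy). Second derivatives: C_xx(-2)=-7200, C_xx(0)=2160, C_xx(2)=-1440, C_xx(3)=2700; C_yy(-4)=-20160, C_yy(2)=720, C_yy(3)=-420, C_yy(4)=960.
Local minima occur where both diagonal entries positive: (0, 2), (0, 4), (3, 2), (3, 4). Count: 4.

4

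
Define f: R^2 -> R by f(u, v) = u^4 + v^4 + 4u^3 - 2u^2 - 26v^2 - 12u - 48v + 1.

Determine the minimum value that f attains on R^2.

-360

f(u,v) separates as P(u) + Q(v) + 1, so its minimum is min P + min Q + 1.
P'(u) = 4(u - 1)(u + 1)(u + 3) vanishes at u ∈ {-3, -1, 1}; Q'(v) = 4(v - 4)(v + 1)(v + 3) vanishes at v ∈ {-3, -1, 4}.
Local minima of P (where P''>0): P(-3)=-9, P(1)=-9. Local minima of Q: Q(-3)=-9, Q(4)=-352.
So the global minimum of f is P(-3) + Q(4) + 1 = -9 − 352 + 1 = -360, attained at (-3, 4).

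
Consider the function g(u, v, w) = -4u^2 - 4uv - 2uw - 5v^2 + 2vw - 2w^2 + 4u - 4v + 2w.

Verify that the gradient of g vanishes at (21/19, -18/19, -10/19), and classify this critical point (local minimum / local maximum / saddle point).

local maximum

∇g = (-8u - 4v - 2w + 4, -4u - 10v + 2w - 4, -2u + 2v - 4w + 2); substituting (21/19, -18/19, -10/19) gives ∇g = (0, 0, 0), so (21/19, -18/19, -10/19) is indeed a critical point.
The Hessian is constant: H = [[-8, -4, -2], [-4, -10, 2], [-2, 2, -4]].
Leading principal minors: Δ₁ = -8, Δ₂ = 64, Δ₃ = -152.
The minors alternate sign starting negative (−, +, −), so H is negative definite: a local maximum.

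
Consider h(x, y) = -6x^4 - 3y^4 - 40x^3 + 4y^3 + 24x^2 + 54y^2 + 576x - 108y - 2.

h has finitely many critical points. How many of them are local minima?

h separates as a function of x plus a function of y, so ∇h=0 decouples.
∂h/∂x = -24(x - 2)(x + 3)(x + 4) = 0 at x ∈ {-4, -3, 2}; ∂h/∂y = -12(y - 3)(y - 1)(y + 3) = 0 at y ∈ {-3, 1, 3}.
The Hessian is diagonal: diag(h_xx, h_yy). Second derivatives: h_xx(-4)=-144, h_xx(-3)=120, h_xx(2)=-720; h_yy(-3)=-288, h_yy(1)=96, h_yy(3)=-144.
Local minima occur where both diagonal entries positive: (-3, 1). Count: 1.

1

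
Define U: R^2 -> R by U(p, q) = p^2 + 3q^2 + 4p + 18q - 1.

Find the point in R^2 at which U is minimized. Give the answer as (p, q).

(-2, -3)

U(p,q) separates as A(p) + B(q) − 1, so its minimum is min A + min B − 1.
A'(p) = 2p + 4 vanishes at p ∈ {-2}; B'(q) = 6q + 18 vanishes at q ∈ {-3}.
Local minima of A (where A''>0): A(-2)=-4. Local minima of B: B(-3)=-27.
So the global minimum of U is A(-2) + B(-3) − 1 = -4 − 27 − 1 = -32, attained at (-2, -3).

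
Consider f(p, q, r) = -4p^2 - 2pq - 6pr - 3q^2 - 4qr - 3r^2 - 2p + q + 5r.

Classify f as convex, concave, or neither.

concave

f is quadratic, so its Hessian is the constant matrix H = [[-8, -2, -6], [-2, -6, -4], [-6, -4, -6]].
Leading principal minors: -8, 44, -16.
Signs alternate −, +, − ⇒ H ≺ 0 ⇒ concave.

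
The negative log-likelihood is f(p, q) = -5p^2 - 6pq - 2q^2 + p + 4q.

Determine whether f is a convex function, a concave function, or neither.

f is quadratic, so its Hessian is the constant matrix H = [[-10, -6], [-6, -4]].
det(H) = 4, tr(H) = -14.
det(H) > 0 and tr(H) < 0, so H is negative definite everywhere: concave.

concave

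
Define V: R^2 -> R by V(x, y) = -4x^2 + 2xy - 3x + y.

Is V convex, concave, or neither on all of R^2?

neither

V is quadratic, so its Hessian is the constant matrix H = [[-8, 2], [2, 0]].
det(H) = -4, tr(H) = -8.
det(H) < 0, so H is indefinite: neither convex nor concave.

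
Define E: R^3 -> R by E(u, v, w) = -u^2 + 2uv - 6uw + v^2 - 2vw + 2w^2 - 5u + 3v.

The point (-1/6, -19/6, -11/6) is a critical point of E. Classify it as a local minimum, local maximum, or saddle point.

The Hessian is constant: H = [[-2, 2, -6], [2, 2, -2], [-6, -2, 4]].
Leading principal minors: Δ₁ = -2, Δ₂ = -8, Δ₃ = -48.
The minors fit neither the all-positive nor the alternating-sign pattern, so H is indefinite: a saddle point.

saddle point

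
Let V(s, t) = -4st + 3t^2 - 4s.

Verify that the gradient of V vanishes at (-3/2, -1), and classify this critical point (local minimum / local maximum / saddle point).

∇V = (-4t - 4, -4s + 6t); substituting (-3/2, -1) gives ∇V = (0, 0), so (-3/2, -1) is indeed a critical point.
The Hessian of V is constant: H = [[0, -4], [-4, 6]].
det(H) = 0·6 − (-4)² = -16.
Since det(H) < 0, H is indefinite and the critical point is a saddle point.

saddle point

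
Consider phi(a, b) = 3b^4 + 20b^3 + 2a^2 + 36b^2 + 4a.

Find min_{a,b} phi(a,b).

phi(a,b) separates as P(a) + Q(b), so its minimum is min P + min Q.
P'(a) = 4a + 4 vanishes at a ∈ {-1}; Q'(b) = 12b(b + 2)(b + 3) vanishes at b ∈ {-3, -2, 0}.
Local minima of P (where P''>0): P(-1)=-2. Local minima of Q: Q(-3)=27, Q(0)=0.
So the global minimum of phi is P(-1) + Q(0) = -2 + 0 = -2, attained at (-1, 0).

-2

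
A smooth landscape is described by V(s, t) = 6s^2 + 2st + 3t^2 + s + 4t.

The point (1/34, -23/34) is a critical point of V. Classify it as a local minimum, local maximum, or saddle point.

local minimum

The Hessian of V is constant: H = [[12, 2], [2, 6]].
det(H) = 12·6 − 2² = 68.
det(H) > 0 and tr(H) = 18 > 0, so H is positive definite and the point is a local minimum.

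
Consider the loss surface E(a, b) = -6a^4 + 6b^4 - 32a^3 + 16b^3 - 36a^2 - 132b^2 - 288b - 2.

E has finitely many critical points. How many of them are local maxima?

2

E separates as a function of a plus a function of b, so ∇E=0 decouples.
∂E/∂a = -24a(a + 1)(a + 3) = 0 at a ∈ {-3, -1, 0}; ∂E/∂b = 24(b - 3)(b + 1)(b + 4) = 0 at b ∈ {-4, -1, 3}.
The Hessian is diagonal: diag(E_aa, E_bb). Second derivatives: E_aa(-3)=-144, E_aa(-1)=48, E_aa(0)=-72; E_bb(-4)=504, E_bb(-1)=-288, E_bb(3)=672.
Local maxima occur where both diagonal entries negative: (-3, -1), (0, -1). Count: 2.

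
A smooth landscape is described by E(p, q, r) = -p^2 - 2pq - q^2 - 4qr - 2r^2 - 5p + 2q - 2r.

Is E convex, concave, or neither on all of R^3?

neither

E is quadratic, so its Hessian is the constant matrix H = [[-2, -2, 0], [-2, -2, -4], [0, -4, -4]].
Leading principal minors: -2, 0, 32.
Neither pattern holds ⇒ H is indefinite ⇒ neither convex nor concave.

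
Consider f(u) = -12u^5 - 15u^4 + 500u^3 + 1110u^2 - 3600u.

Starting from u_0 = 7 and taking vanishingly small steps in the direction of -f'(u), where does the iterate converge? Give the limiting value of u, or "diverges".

f'(u) = -60(u - 5)(u - 1)(u + 3)(u + 4), so f'(7) = -79200.
Gradient descent moves in the -f' direction, i.e. u is increasing.
There is no critical point above u=7, and f' keeps the same sign, so the iterate runs off to +∞.

diverges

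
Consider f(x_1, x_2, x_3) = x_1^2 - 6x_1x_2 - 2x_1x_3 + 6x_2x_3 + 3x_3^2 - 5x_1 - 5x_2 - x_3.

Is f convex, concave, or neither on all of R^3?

neither

f is quadratic, so its Hessian is the constant matrix H = [[2, -6, -2], [-6, 0, 6], [-2, 6, 6]].
Leading principal minors: 2, -36, -144.
Neither pattern holds ⇒ H is indefinite ⇒ neither convex nor concave.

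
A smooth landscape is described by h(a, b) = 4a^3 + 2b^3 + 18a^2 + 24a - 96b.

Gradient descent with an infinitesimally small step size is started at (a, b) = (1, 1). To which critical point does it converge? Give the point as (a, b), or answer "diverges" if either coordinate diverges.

h is separable, so gradient descent decouples: a follows -∂h/∂a, b follows -∂h/∂b.
∂h/∂a = 12(a + 1)(a + 2); at a=1 this is 72, so a decreases.
∂h/∂b = 6(b - 4)(b + 4); at b=1 this is -90, so b increases.
a converges to its nearest critical value -1 (a local min of the a-part); b converges to 4. The iterate converges to (-1, 4).

(-1, 4)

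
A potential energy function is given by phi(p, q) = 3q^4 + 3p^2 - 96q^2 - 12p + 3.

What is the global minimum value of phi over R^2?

-777

phi(p,q) separates as A(p) + B(q) + 3, so its minimum is min A + min B + 3.
A'(p) = 6p - 12 vanishes at p ∈ {2}; B'(q) = 12q(q - 4)(q + 4) vanishes at q ∈ {-4, 0, 4}.
Local minima of A (where A''>0): A(2)=-12. Local minima of B: B(-4)=-768, B(4)=-768.
So the global minimum of phi is A(2) + B(-4) + 3 = -12 − 768 + 3 = -777, attained at (2, -4).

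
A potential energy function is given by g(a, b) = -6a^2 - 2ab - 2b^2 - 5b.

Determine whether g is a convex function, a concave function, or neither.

concave

g is quadratic, so its Hessian is the constant matrix H = [[-12, -2], [-2, -4]].
det(H) = 44, tr(H) = -16.
det(H) > 0 and tr(H) < 0, so H is negative definite everywhere: concave.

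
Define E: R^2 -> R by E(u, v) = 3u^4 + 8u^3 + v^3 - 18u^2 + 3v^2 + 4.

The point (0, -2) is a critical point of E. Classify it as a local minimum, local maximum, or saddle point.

The mixed partial ∂²E/∂u∂v is 0, so the Hessian at any point is diag(E_uu, E_vv) = diag(12(3u^2 + 4u - 3), 6(v + 1)).
At (0, -2): H = diag(-36, -6).
Both eigenvalues are negative, so H is negative definite: a local maximum.

local maximum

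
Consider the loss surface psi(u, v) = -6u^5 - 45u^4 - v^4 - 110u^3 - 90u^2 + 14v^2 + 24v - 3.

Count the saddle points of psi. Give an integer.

psi separates as a function of u plus a function of v, so ∇psi=0 decouples.
∂psi/∂u = -30u(u + 1)(u + 2)(u + 3) = 0 at u ∈ {-3, -2, -1, 0}; ∂psi/∂v = -4(v - 3)(v + 1)(v + 2) = 0 at v ∈ {-2, -1, 3}.
The Hessian is diagonal: diag(psi_uu, psi_vv). Second derivatives: psi_uu(-3)=180, psi_uu(-2)=-60, psi_uu(-1)=60, psi_uu(0)=-180; psi_vv(-2)=-20, psi_vv(-1)=16, psi_vv(3)=-80.
Saddle points occur where the two diagonal entries have opposite signs: (-3, -2), (-3, 3), (-2, -1), (-1, -2), (-1, 3), (0, -1). Count: 6.

6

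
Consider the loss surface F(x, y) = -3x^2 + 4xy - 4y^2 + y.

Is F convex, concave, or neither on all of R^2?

concave

F is quadratic, so its Hessian is the constant matrix H = [[-6, 4], [4, -8]].
det(H) = 32, tr(H) = -14.
det(H) > 0 and tr(H) < 0, so H is negative definite everywhere: concave.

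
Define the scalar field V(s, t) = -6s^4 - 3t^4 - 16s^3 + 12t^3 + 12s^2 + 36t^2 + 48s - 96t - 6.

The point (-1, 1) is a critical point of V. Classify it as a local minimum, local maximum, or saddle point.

local minimum

The mixed partial ∂²V/∂s∂t is 0, so the Hessian at any point is diag(V_ss, V_tt) = diag(24(-3s^2 - 4s + 1), 36(-t^2 + 2t + 2)).
At (-1, 1): H = diag(48, 108).
Both eigenvalues are positive, so H is positive definite: a local minimum.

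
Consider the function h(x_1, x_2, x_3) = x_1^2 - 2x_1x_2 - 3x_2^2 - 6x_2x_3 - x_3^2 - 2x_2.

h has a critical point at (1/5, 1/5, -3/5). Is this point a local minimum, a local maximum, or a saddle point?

The Hessian is constant: H = [[2, -2, 0], [-2, -6, -6], [0, -6, -2]].
Leading principal minors: Δ₁ = 2, Δ₂ = -16, Δ₃ = -40.
The minors fit neither the all-positive nor the alternating-sign pattern, so H is indefinite: a saddle point.

saddle point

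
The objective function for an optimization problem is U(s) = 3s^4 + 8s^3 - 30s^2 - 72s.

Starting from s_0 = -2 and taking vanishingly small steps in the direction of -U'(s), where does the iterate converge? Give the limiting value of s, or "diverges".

-3

U'(s) = 12(s - 2)(s + 1)(s + 3), so U'(-2) = 48.
Gradient descent moves in the -U' direction, i.e. s is decreasing.
The nearest critical point in that direction is s = -3, where U'' = 120 > 0 (a local minimum). The iterate converges there.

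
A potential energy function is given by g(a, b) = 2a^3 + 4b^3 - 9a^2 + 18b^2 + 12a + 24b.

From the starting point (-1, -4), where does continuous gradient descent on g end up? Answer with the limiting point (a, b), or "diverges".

g is separable, so gradient descent decouples: a follows -∂g/∂a, b follows -∂g/∂b.
∂g/∂a = 6(a - 2)(a - 1); at a=-1 this is 36, so a decreases.
∂g/∂b = 12(b + 1)(b + 2); at b=-4 this is 72, so b decreases.
The a-coordinate has no critical point in that direction and runs off to infinity.

diverges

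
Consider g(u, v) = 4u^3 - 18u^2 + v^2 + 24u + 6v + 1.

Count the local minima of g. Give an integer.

1

g separates as a function of u plus a function of v, so ∇g=0 decouples.
∂g/∂u = 12(u - 2)(u - 1) = 0 at u ∈ {1, 2}; ∂g/∂v = 2(v + 3) = 0 at v ∈ {-3}.
The Hessian is diagonal: diag(g_uu, g_vv). Second derivatives: g_uu(1)=-12, g_uu(2)=12; g_vv(-3)=2.
Local minima occur where both diagonal entries positive: (2, -3). Count: 1.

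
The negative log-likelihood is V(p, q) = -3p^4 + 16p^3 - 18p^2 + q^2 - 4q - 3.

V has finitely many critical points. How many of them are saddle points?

V separates as a function of p plus a function of q, so ∇V=0 decouples.
∂V/∂p = -12p(p - 3)(p - 1) = 0 at p ∈ {0, 1, 3}; ∂V/∂q = 2(q - 2) = 0 at q ∈ {2}.
The Hessian is diagonal: diag(V_pp, V_qq). Second derivatives: V_pp(0)=-36, V_pp(1)=24, V_pp(3)=-72; V_qq(2)=2.
Saddle points occur where the two diagonal entries have opposite signs: (0, 2), (3, 2). Count: 2.

2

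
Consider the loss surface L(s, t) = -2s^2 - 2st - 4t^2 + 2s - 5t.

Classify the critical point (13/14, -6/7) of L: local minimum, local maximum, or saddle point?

The Hessian of L is constant: H = [[-4, -2], [-2, -8]].
det(H) = (-4)·(-8) − (-2)² = 28.
det(H) > 0 and tr(H) = -12 < 0, so H is negative definite and the point is a local maximum.

local maximum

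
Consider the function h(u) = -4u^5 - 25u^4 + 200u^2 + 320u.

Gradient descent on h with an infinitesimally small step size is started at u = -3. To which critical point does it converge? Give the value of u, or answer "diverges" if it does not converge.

-4

h'(u) = -20(u - 2)(u + 1)(u + 2)(u + 4), so h'(-3) = 200.
Gradient descent moves in the -h' direction, i.e. u is decreasing.
The nearest critical point in that direction is u = -4, where h'' = 720 > 0 (a local minimum). The iterate converges there.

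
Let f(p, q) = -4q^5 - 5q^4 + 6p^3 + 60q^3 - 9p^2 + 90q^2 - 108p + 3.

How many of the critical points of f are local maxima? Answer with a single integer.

2

f separates as a function of p plus a function of q, so ∇f=0 decouples.
∂f/∂p = 18(p - 3)(p + 2) = 0 at p ∈ {-2, 3}; ∂f/∂q = -20q(q - 3)(q + 1)(q + 3) = 0 at q ∈ {-3, -1, 0, 3}.
The Hessian is diagonal: diag(f_pp, f_qq). Second derivatives: f_pp(-2)=-90, f_pp(3)=90; f_qq(-3)=720, f_qq(-1)=-160, f_qq(0)=180, f_qq(3)=-1440.
Local maxima occur where both diagonal entries negative: (-2, -1), (-2, 3). Count: 2.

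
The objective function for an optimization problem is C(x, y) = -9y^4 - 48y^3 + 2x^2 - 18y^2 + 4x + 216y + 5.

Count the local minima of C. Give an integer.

1

C separates as a function of x plus a function of y, so ∇C=0 decouples.
∂C/∂x = 4(x + 1) = 0 at x ∈ {-1}; ∂C/∂y = -36(y - 1)(y + 2)(y + 3) = 0 at y ∈ {-3, -2, 1}.
The Hessian is diagonal: diag(C_xx, C_yy). Second derivatives: C_xx(-1)=4; C_yy(-3)=-144, C_yy(-2)=108, C_yy(1)=-432.
Local minima occur where both diagonal entries positive: (-1, -2). Count: 1.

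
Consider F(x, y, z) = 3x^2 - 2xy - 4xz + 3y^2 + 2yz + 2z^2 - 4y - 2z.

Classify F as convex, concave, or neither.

F is quadratic, so its Hessian is the constant matrix H = [[6, -2, -4], [-2, 6, 2], [-4, 2, 4]].
Leading principal minors: 6, 32, 40.
All positive ⇒ H ≻ 0 ⇒ convex.

convex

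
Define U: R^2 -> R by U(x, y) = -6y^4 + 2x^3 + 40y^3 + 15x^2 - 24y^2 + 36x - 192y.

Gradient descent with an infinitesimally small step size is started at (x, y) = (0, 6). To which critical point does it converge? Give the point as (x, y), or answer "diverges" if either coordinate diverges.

diverges

U is separable, so gradient descent decouples: x follows -∂U/∂x, y follows -∂U/∂y.
∂U/∂x = 6(x + 2)(x + 3); at x=0 this is 36, so x decreases.
∂U/∂y = -24(y - 4)(y - 2)(y + 1); at y=6 this is -1344, so y increases.
The y-coordinate has no critical point in that direction and runs off to infinity.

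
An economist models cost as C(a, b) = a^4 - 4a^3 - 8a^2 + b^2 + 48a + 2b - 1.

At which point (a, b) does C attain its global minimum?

(-2, -1)

C(a,b) separates as P(a) + Q(b) − 1, so its minimum is min P + min Q − 1.
P'(a) = 4(a - 3)(a - 2)(a + 2) vanishes at a ∈ {-2, 2, 3}; Q'(b) = 2b + 2 vanishes at b ∈ {-1}.
Local minima of P (where P''>0): P(-2)=-80, P(3)=45. Local minima of Q: Q(-1)=-1.
So the global minimum of C is P(-2) + Q(-1) − 1 = -80 − 1 − 1 = -82, attained at (-2, -1).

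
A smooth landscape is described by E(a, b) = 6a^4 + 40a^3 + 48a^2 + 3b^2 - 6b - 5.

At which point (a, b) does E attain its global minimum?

(-4, 1)

E(a,b) separates as P(a) + Q(b) − 5, so its minimum is min P + min Q − 5.
P'(a) = 24a(a + 1)(a + 4) vanishes at a ∈ {-4, -1, 0}; Q'(b) = 6b - 6 vanishes at b ∈ {1}.
Local minima of P (where P''>0): P(-4)=-256, P(0)=0. Local minima of Q: Q(1)=-3.
So the global minimum of E is P(-4) + Q(1) − 5 = -256 − 3 − 5 = -264, attained at (-4, 1).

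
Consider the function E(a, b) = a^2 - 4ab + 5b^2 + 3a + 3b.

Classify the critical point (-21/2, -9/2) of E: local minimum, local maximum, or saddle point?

The Hessian of E is constant: H = [[2, -4], [-4, 10]].
det(H) = 2·10 − (-4)² = 4.
det(H) > 0 and tr(H) = 12 > 0, so H is positive definite and the point is a local minimum.

local minimum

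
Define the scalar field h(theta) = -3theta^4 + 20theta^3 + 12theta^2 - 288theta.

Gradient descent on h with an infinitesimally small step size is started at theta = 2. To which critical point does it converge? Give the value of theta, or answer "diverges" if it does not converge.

3

h'(theta) = -12(theta - 4)(theta - 3)(theta + 2), so h'(2) = -96.
Gradient descent moves in the -h' direction, i.e. theta is increasing.
The nearest critical point in that direction is theta = 3, where h'' = 60 > 0 (a local minimum). The iterate converges there.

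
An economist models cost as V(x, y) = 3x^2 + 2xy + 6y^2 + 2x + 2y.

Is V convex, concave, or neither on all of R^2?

V is quadratic, so its Hessian is the constant matrix H = [[6, 2], [2, 12]].
det(H) = 68, tr(H) = 18.
det(H) > 0 and tr(H) > 0, so H is positive definite everywhere: convex.

convex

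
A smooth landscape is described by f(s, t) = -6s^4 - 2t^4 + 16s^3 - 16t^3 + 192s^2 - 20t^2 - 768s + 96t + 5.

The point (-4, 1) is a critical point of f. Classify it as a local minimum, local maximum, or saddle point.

local maximum

The mixed partial ∂²f/∂s∂t is 0, so the Hessian at any point is diag(f_ss, f_tt) = diag(24(-3s^2 + 4s + 16), -8(3t^2 + 12t + 5)).
At (-4, 1): H = diag(-1152, -160).
Both eigenvalues are negative, so H is negative definite: a local maximum.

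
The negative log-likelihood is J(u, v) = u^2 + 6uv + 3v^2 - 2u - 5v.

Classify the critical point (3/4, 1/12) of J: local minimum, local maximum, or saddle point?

saddle point

The Hessian of J is constant: H = [[2, 6], [6, 6]].
det(H) = 2·6 − 6² = -24.
Since det(H) < 0, H is indefinite and the critical point is a saddle point.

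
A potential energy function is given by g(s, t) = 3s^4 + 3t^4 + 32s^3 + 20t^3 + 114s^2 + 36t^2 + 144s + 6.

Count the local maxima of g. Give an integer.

g separates as a function of s plus a function of t, so ∇g=0 decouples.
∂g/∂s = 12(s + 1)(s + 3)(s + 4) = 0 at s ∈ {-4, -3, -1}; ∂g/∂t = 12t(t + 2)(t + 3) = 0 at t ∈ {-3, -2, 0}.
The Hessian is diagonal: diag(g_ss, g_tt). Second derivatives: g_ss(-4)=36, g_ss(-3)=-24, g_ss(-1)=72; g_tt(-3)=36, g_tt(-2)=-24, g_tt(0)=72.
Local maxima occur where both diagonal entries negative: (-3, -2). Count: 1.

1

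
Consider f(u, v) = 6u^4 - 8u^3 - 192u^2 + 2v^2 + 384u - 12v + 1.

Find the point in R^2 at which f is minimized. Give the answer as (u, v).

f(u,v) separates as P(u) + Q(v) + 1, so its minimum is min P + min Q + 1.
P'(u) = 24(u - 4)(u - 1)(u + 4) vanishes at u ∈ {-4, 1, 4}; Q'(v) = 4v - 12 vanishes at v ∈ {3}.
Local minima of P (where P''>0): P(-4)=-2560, P(4)=-512. Local minima of Q: Q(3)=-18.
So the global minimum of f is P(-4) + Q(3) + 1 = -2560 − 18 + 1 = -2577, attained at (-4, 3).

(-4, 3)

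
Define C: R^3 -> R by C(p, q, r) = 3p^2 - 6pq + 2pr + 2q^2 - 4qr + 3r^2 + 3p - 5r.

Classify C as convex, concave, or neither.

neither

C is quadratic, so its Hessian is the constant matrix H = [[6, -6, 2], [-6, 4, -4], [2, -4, 6]].
Leading principal minors: 6, -12, -88.
Neither pattern holds ⇒ H is indefinite ⇒ neither convex nor concave.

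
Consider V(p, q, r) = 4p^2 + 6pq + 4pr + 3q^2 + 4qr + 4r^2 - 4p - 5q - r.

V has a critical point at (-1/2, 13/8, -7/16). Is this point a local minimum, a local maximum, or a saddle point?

local minimum

The Hessian is constant: H = [[8, 6, 4], [6, 6, 4], [4, 4, 8]].
Leading principal minors: Δ₁ = 8, Δ₂ = 12, Δ₃ = 64.
All leading minors are positive, so H is positive definite: a local minimum.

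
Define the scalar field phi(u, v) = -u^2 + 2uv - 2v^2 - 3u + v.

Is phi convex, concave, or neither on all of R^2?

phi is quadratic, so its Hessian is the constant matrix H = [[-2, 2], [2, -4]].
det(H) = 4, tr(H) = -6.
det(H) > 0 and tr(H) < 0, so H is negative definite everywhere: concave.

concave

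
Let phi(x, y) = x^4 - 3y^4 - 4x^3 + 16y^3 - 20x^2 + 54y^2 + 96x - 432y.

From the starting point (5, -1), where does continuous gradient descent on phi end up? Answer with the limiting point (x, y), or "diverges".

(4, 3)

phi is separable, so gradient descent decouples: x follows -∂phi/∂x, y follows -∂phi/∂y.
∂phi/∂x = 4(x - 4)(x - 2)(x + 3); at x=5 this is 96, so x decreases.
∂phi/∂y = -12(y - 4)(y - 3)(y + 3); at y=-1 this is -480, so y increases.
x converges to its nearest critical value 4 (a local min of the x-part); y converges to 3. The iterate converges to (4, 3).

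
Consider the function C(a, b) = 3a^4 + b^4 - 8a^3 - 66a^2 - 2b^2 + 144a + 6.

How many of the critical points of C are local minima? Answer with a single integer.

C separates as a function of a plus a function of b, so ∇C=0 decouples.
∂C/∂a = 12(a - 4)(a - 1)(a + 3) = 0 at a ∈ {-3, 1, 4}; ∂C/∂b = 4b(b - 1)(b + 1) = 0 at b ∈ {-1, 0, 1}.
The Hessian is diagonal: diag(C_aa, C_bb). Second derivatives: C_aa(-3)=336, C_aa(1)=-144, C_aa(4)=252; C_bb(-1)=8, C_bb(0)=-4, C_bb(1)=8.
Local minima occur where both diagonal entries positive: (-3, -1), (-3, 1), (4, -1), (4, 1). Count: 4.

4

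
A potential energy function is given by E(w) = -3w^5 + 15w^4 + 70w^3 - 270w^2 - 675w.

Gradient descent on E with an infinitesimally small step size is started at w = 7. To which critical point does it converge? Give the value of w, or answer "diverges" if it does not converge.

diverges

E'(w) = -15(w - 5)(w - 3)(w + 1)(w + 3), so E'(7) = -9600.
Gradient descent moves in the -E' direction, i.e. w is increasing.
There is no critical point above w=7, and E' keeps the same sign, so the iterate runs off to +∞.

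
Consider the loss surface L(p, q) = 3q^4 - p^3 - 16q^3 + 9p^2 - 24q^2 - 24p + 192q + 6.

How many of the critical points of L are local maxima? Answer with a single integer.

1

L separates as a function of p plus a function of q, so ∇L=0 decouples.
∂L/∂p = -3(p - 4)(p - 2) = 0 at p ∈ {2, 4}; ∂L/∂q = 12(q - 4)(q - 2)(q + 2) = 0 at q ∈ {-2, 2, 4}.
The Hessian is diagonal: diag(L_pp, L_qq). Second derivatives: L_pp(2)=6, L_pp(4)=-6; L_qq(-2)=288, L_qq(2)=-96, L_qq(4)=144.
Local maxima occur where both diagonal entries negative: (4, 2). Count: 1.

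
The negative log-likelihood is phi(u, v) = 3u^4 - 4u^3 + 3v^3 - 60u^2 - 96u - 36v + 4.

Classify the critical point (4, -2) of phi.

saddle point

The mixed partial ∂²phi/∂u∂v is 0, so the Hessian at any point is diag(phi_uu, phi_vv) = diag(12(3u^2 - 2u - 10), 18v).
At (4, -2): H = diag(360, -36).
The eigenvalues have opposite signs, so H is indefinite: a saddle point.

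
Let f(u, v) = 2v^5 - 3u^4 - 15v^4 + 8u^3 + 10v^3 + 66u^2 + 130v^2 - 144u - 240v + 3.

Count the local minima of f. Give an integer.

f separates as a function of u plus a function of v, so ∇f=0 decouples.
∂f/∂u = -12(u - 4)(u - 1)(u + 3) = 0 at u ∈ {-3, 1, 4}; ∂f/∂v = 10(v - 4)(v - 3)(v - 1)(v + 2) = 0 at v ∈ {-2, 1, 3, 4}.
The Hessian is diagonal: diag(f_uu, f_vv). Second derivatives: f_uu(-3)=-336, f_uu(1)=144, f_uu(4)=-252; f_vv(-2)=-900, f_vv(1)=180, f_vv(3)=-100, f_vv(4)=180.
Local minima occur where both diagonal entries positive: (1, 1), (1, 4). Count: 2.

2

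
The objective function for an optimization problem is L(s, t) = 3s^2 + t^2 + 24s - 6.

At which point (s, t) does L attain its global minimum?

(-4, 0)

L(s,t) separates as P(s) + Q(t) − 6, so its minimum is min P + min Q − 6.
P'(s) = 6s + 24 vanishes at s ∈ {-4}; Q'(t) = 2t vanishes at t ∈ {0}.
Local minima of P (where P''>0): P(-4)=-48. Local minima of Q: Q(0)=0.
So the global minimum of L is P(-4) + Q(0) − 6 = -48 + 0 − 6 = -54, attained at (-4, 0).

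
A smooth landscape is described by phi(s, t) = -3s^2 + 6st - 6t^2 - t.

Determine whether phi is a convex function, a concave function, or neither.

concave

phi is quadratic, so its Hessian is the constant matrix H = [[-6, 6], [6, -12]].
det(H) = 36, tr(H) = -18.
det(H) > 0 and tr(H) < 0, so H is negative definite everywhere: concave.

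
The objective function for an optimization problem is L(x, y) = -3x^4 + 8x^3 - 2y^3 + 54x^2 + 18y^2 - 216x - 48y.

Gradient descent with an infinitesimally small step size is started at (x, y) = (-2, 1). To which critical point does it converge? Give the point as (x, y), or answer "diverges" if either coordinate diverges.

L is separable, so gradient descent decouples: x follows -∂L/∂x, y follows -∂L/∂y.
∂L/∂x = -12(x - 3)(x - 2)(x + 3); at x=-2 this is -240, so x increases.
∂L/∂y = -6(y - 4)(y - 2); at y=1 this is -18, so y increases.
x converges to its nearest critical value 2 (a local min of the x-part); y converges to 2. The iterate converges to (2, 2).

(2, 2)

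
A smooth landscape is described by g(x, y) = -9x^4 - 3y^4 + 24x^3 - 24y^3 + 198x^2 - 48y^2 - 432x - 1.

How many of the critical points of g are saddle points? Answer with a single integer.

4

g separates as a function of x plus a function of y, so ∇g=0 decouples.
∂g/∂x = -36(x - 4)(x - 1)(x + 3) = 0 at x ∈ {-3, 1, 4}; ∂g/∂y = -12y(y + 2)(y + 4) = 0 at y ∈ {-4, -2, 0}.
The Hessian is diagonal: diag(g_xx, g_yy). Second derivatives: g_xx(-3)=-1008, g_xx(1)=432, g_xx(4)=-756; g_yy(-4)=-96, g_yy(-2)=48, g_yy(0)=-96.
Saddle points occur where the two diagonal entries have opposite signs: (-3, -2), (1, -4), (1, 0), (4, -2). Count: 4.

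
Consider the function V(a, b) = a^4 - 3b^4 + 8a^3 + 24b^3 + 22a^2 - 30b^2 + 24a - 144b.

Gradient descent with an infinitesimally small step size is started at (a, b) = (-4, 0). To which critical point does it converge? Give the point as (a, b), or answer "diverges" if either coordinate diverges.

(-3, 3)

V is separable, so gradient descent decouples: a follows -∂V/∂a, b follows -∂V/∂b.
∂V/∂a = 4(a + 1)(a + 2)(a + 3); at a=-4 this is -24, so a increases.
∂V/∂b = -12(b - 4)(b - 3)(b + 1); at b=0 this is -144, so b increases.
a converges to its nearest critical value -3 (a local min of the a-part); b converges to 3. The iterate converges to (-3, 3).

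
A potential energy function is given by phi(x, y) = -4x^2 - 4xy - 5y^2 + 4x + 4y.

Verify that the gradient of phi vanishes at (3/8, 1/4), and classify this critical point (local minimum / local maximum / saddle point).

∇phi = (-8x - 4y + 4, -4x - 10y + 4); substituting (3/8, 1/4) gives ∇phi = (0, 0), so (3/8, 1/4) is indeed a critical point.
The Hessian of phi is constant: H = [[-8, -4], [-4, -10]].
det(H) = (-8)·(-10) − (-4)² = 64.
det(H) > 0 and tr(H) = -18 < 0, so H is negative definite and the point is a local maximum.

local maximum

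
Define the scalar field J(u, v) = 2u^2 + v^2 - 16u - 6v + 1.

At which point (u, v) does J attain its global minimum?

J(u,v) separates as P(u) + Q(v) + 1, so its minimum is min P + min Q + 1.
P'(u) = 4u - 16 vanishes at u ∈ {4}; Q'(v) = 2v - 6 vanishes at v ∈ {3}.
Local minima of P (where P''>0): P(4)=-32. Local minima of Q: Q(3)=-9.
So the global minimum of J is P(4) + Q(3) + 1 = -32 − 9 + 1 = -40, attained at (4, 3).

(4, 3)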